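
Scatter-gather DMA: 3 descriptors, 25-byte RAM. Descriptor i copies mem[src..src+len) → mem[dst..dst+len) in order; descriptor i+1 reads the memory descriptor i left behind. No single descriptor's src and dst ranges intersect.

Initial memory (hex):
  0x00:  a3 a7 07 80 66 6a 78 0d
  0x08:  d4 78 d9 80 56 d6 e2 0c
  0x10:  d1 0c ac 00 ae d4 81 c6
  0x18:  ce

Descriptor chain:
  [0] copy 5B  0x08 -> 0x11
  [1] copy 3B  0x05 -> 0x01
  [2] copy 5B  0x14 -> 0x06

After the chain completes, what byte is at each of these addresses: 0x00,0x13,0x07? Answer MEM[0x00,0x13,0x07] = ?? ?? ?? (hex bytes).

MEM[0x00,0x13,0x07] = a3 d9 56

D0: mem[0x11..0x15] <- [d4 78 d9 80 56]
D1: mem[0x01..0x03] <- [6a 78 0d]
D2: mem[0x06..0x0a] <- [80 56 81 c6 ce]
query mem[0x00]=0xa3, mem[0x13]=0xd9, mem[0x07]=0x56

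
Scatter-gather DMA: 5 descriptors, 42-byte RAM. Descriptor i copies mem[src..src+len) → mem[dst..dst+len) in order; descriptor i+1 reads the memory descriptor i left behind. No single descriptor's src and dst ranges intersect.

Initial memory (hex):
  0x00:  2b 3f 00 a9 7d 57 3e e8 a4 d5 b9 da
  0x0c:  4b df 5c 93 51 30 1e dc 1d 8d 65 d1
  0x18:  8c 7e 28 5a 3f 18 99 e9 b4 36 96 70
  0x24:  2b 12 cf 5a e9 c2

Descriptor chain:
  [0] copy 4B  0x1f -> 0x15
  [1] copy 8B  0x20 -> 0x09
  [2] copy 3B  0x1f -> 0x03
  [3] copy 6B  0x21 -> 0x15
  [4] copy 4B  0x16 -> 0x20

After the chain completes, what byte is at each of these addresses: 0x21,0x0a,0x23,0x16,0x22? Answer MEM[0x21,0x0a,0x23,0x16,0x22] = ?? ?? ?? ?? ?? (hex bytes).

MEM[0x21,0x0a,0x23,0x16,0x22] = 70 36 12 96 2b

[0] 0x1f->0x15 len=4 : e9 b4 36 96
[1] 0x20->0x09 len=8 : b4 36 96 70 2b 12 cf 5a
[2] 0x1f->0x03 len=3 : e9 b4 36
[3] 0x21->0x15 len=6 : 36 96 70 2b 12 cf
[4] 0x16->0x20 len=4 : 96 70 2b 12
query mem[0x21]=0x70, mem[0x0a]=0x36, mem[0x23]=0x12, mem[0x16]=0x96, mem[0x22]=0x2b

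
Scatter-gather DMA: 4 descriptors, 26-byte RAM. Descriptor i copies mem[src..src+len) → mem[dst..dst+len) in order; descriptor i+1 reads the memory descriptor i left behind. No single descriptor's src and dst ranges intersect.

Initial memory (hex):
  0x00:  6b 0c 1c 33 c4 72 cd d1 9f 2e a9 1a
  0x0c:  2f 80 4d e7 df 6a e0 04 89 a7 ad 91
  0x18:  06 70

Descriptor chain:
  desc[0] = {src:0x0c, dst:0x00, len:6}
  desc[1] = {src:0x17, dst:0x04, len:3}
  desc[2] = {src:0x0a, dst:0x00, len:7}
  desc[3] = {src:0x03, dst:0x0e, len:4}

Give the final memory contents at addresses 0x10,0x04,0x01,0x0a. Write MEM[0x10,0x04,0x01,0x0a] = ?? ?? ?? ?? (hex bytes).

  after D0: wrote 6B at 0x00 = 2f804de7df6a
  after D1: wrote 3B at 0x04 = 910670
  after D2: wrote 7B at 0x00 = a91a2f804de7df
  after D3: wrote 4B at 0x0e = 804de7df
query mem[0x10]=0xe7, mem[0x04]=0x4d, mem[0x01]=0x1a, mem[0x0a]=0xa9

MEM[0x10,0x04,0x01,0x0a] = e7 4d 1a a9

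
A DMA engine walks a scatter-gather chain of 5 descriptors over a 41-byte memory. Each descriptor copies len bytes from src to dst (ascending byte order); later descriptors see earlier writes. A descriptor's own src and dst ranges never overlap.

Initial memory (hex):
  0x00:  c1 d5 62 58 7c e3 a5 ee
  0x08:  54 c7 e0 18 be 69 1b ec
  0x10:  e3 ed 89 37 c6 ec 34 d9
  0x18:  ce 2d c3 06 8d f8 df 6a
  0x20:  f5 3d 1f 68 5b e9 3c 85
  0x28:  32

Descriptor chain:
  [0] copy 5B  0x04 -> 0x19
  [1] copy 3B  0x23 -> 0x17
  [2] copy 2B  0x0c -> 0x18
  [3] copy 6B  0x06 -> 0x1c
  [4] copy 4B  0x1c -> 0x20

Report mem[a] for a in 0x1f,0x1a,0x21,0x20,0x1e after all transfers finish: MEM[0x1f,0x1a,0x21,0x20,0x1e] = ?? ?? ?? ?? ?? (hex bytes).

MEM[0x1f,0x1a,0x21,0x20,0x1e] = c7 e3 ee a5 54

#0 dst[0x19+5] := {0x7c,0xe3,0xa5,0xee,0x54}
#1 dst[0x17+3] := {0x68,0x5b,0xe9}
#2 dst[0x18+2] := {0xbe,0x69}
#3 dst[0x1c+6] := {0xa5,0xee,0x54,0xc7,0xe0,0x18}
#4 dst[0x20+4] := {0xa5,0xee,0x54,0xc7}
query mem[0x1f]=0xc7, mem[0x1a]=0xe3, mem[0x21]=0xee, mem[0x20]=0xa5, mem[0x1e]=0x54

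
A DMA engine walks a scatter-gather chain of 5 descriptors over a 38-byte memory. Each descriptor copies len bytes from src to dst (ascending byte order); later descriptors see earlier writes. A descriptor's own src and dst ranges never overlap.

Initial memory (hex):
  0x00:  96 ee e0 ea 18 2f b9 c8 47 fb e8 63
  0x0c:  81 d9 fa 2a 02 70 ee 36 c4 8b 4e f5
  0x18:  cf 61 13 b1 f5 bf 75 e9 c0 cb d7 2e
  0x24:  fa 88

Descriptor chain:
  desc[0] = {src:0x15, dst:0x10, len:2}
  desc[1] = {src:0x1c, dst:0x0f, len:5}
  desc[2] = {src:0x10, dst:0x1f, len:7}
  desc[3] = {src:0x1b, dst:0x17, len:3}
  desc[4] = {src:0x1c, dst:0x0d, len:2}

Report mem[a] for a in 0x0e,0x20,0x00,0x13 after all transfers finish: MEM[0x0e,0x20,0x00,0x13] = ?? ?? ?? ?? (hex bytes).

MEM[0x0e,0x20,0x00,0x13] = bf 75 96 c0

[0] 0x15->0x10 len=2 : 8b 4e
[1] 0x1c->0x0f len=5 : f5 bf 75 e9 c0
[2] 0x10->0x1f len=7 : bf 75 e9 c0 c4 8b 4e
[3] 0x1b->0x17 len=3 : b1 f5 bf
[4] 0x1c->0x0d len=2 : f5 bf
query mem[0x0e]=0xbf, mem[0x20]=0x75, mem[0x00]=0x96, mem[0x13]=0xc0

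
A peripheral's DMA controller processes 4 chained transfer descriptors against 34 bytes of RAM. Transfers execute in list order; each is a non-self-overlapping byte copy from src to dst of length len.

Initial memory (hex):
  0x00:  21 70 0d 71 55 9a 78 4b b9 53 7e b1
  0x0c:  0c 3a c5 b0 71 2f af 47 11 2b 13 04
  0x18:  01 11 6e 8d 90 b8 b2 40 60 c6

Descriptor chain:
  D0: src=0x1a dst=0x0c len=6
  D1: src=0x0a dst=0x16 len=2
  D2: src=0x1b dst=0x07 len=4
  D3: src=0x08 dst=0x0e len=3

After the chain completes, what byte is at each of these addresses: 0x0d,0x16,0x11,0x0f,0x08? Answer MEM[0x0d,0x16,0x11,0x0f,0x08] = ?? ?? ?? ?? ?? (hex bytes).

MEM[0x0d,0x16,0x11,0x0f,0x08] = 8d 7e 40 b8 90

D0: mem[0x0c..0x11] <- [6e 8d 90 b8 b2 40]
D1: mem[0x16..0x17] <- [7e b1]
D2: mem[0x07..0x0a] <- [8d 90 b8 b2]
D3: mem[0x0e..0x10] <- [90 b8 b2]
query mem[0x0d]=0x8d, mem[0x16]=0x7e, mem[0x11]=0x40, mem[0x0f]=0xb8, mem[0x08]=0x90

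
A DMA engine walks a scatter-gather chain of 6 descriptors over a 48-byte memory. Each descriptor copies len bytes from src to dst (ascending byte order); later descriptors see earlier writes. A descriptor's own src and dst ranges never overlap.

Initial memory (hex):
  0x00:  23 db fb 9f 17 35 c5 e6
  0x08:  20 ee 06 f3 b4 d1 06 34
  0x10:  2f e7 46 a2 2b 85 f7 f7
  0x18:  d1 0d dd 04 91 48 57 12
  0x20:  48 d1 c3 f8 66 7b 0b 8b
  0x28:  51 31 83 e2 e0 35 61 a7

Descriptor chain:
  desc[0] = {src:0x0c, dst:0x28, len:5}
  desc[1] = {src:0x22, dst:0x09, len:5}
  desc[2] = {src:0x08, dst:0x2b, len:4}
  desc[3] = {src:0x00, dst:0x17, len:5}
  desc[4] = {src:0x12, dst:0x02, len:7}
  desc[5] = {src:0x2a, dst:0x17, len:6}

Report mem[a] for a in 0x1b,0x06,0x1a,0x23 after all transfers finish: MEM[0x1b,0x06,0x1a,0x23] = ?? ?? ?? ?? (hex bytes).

MEM[0x1b,0x06,0x1a,0x23] = 66 f7 f8 f8

#0 dst[0x28+5] := {0xb4,0xd1,0x06,0x34,0x2f}
#1 dst[0x09+5] := {0xc3,0xf8,0x66,0x7b,0x0b}
#2 dst[0x2b+4] := {0x20,0xc3,0xf8,0x66}
#3 dst[0x17+5] := {0x23,0xdb,0xfb,0x9f,0x17}
#4 dst[0x02+7] := {0x46,0xa2,0x2b,0x85,0xf7,0x23,0xdb}
#5 dst[0x17+6] := {0x06,0x20,0xc3,0xf8,0x66,0xa7}
query mem[0x1b]=0x66, mem[0x06]=0xf7, mem[0x1a]=0xf8, mem[0x23]=0xf8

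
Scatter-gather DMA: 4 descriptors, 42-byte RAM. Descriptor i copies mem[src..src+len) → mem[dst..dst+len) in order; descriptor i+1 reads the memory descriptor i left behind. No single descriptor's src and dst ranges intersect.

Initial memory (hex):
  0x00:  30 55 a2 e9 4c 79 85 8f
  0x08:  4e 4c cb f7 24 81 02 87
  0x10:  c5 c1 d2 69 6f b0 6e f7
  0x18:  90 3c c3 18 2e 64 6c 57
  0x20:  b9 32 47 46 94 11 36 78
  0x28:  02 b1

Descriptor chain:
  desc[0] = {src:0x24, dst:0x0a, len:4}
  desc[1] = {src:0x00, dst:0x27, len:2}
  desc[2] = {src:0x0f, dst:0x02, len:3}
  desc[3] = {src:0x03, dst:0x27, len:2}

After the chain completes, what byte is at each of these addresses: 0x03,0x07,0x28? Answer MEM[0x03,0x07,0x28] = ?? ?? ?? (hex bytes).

D0: mem[0x0a..0x0d] <- [94 11 36 78]
D1: mem[0x27..0x28] <- [30 55]
D2: mem[0x02..0x04] <- [87 c5 c1]
D3: mem[0x27..0x28] <- [c5 c1]
query mem[0x03]=0xc5, mem[0x07]=0x8f, mem[0x28]=0xc1

MEM[0x03,0x07,0x28] = c5 8f c1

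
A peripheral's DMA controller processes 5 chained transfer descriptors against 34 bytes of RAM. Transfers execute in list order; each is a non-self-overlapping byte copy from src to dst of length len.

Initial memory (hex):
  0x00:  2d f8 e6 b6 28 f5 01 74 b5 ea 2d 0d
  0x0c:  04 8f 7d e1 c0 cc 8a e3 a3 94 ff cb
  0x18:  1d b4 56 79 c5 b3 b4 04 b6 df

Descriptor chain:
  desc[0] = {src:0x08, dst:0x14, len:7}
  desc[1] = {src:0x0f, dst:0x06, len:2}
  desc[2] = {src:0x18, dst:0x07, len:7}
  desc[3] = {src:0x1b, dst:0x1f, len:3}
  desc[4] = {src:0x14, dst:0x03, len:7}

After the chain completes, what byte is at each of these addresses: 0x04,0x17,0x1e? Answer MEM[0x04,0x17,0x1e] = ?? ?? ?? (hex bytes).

MEM[0x04,0x17,0x1e] = ea 0d b4

#0 dst[0x14+7] := {0xb5,0xea,0x2d,0x0d,0x04,0x8f,0x7d}
#1 dst[0x06+2] := {0xe1,0xc0}
#2 dst[0x07+7] := {0x04,0x8f,0x7d,0x79,0xc5,0xb3,0xb4}
#3 dst[0x1f+3] := {0x79,0xc5,0xb3}
#4 dst[0x03+7] := {0xb5,0xea,0x2d,0x0d,0x04,0x8f,0x7d}
query mem[0x04]=0xea, mem[0x17]=0x0d, mem[0x1e]=0xb4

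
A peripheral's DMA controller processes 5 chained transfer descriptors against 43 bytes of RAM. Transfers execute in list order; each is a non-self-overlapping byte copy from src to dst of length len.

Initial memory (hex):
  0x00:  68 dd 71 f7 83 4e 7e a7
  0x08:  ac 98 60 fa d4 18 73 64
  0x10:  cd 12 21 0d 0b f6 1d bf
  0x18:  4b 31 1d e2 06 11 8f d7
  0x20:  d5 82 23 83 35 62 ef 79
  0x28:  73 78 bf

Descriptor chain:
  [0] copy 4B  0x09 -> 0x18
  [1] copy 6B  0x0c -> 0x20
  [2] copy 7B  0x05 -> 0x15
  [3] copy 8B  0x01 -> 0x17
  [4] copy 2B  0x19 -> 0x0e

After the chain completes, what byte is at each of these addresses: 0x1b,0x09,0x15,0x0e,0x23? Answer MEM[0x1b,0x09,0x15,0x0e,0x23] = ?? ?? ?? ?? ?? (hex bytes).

  after D0: wrote 4B at 0x18 = 9860fad4
  after D1: wrote 6B at 0x20 = d4187364cd12
  after D2: wrote 7B at 0x15 = 4e7ea7ac9860fa
  after D3: wrote 8B at 0x17 = dd71f7834e7ea7ac
  after D4: wrote 2B at 0x0e = f783
query mem[0x1b]=0x4e, mem[0x09]=0x98, mem[0x15]=0x4e, mem[0x0e]=0xf7, mem[0x23]=0x64

MEM[0x1b,0x09,0x15,0x0e,0x23] = 4e 98 4e f7 64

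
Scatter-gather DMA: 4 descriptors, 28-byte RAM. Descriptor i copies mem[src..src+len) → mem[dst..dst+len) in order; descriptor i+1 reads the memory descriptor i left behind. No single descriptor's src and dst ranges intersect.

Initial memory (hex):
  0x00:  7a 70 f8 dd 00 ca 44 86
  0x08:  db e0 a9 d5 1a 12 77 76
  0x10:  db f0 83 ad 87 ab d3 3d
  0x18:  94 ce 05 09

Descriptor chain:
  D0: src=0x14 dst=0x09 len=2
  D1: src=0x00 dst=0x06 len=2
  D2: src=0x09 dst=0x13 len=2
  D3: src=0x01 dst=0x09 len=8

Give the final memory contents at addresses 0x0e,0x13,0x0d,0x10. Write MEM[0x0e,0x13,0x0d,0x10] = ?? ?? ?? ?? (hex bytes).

MEM[0x0e,0x13,0x0d,0x10] = 7a 87 ca db

#0 dst[0x09+2] := {0x87,0xab}
#1 dst[0x06+2] := {0x7a,0x70}
#2 dst[0x13+2] := {0x87,0xab}
#3 dst[0x09+8] := {0x70,0xf8,0xdd,0x00,0xca,0x7a,0x70,0xdb}
query mem[0x0e]=0x7a, mem[0x13]=0x87, mem[0x0d]=0xca, mem[0x10]=0xdb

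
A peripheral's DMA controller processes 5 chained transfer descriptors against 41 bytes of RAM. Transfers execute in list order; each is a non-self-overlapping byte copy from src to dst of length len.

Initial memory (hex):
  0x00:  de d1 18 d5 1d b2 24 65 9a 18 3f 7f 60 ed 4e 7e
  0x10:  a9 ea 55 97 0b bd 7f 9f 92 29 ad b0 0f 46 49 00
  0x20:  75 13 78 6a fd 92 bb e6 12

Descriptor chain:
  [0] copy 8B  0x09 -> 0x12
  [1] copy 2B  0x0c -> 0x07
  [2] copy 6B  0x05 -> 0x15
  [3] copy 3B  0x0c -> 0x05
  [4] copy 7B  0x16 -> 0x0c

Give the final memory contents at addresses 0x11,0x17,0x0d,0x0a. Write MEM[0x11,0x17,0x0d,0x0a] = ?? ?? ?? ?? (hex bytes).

MEM[0x11,0x17,0x0d,0x0a] = b0 60 60 3f

  after D0: wrote 8B at 0x12 = 183f7f60ed4e7ea9
  after D1: wrote 2B at 0x07 = 60ed
  after D2: wrote 6B at 0x15 = b22460ed183f
  after D3: wrote 3B at 0x05 = 60ed4e
  after D4: wrote 7B at 0x0c = 2460ed183fb00f
query mem[0x11]=0xb0, mem[0x17]=0x60, mem[0x0d]=0x60, mem[0x0a]=0x3f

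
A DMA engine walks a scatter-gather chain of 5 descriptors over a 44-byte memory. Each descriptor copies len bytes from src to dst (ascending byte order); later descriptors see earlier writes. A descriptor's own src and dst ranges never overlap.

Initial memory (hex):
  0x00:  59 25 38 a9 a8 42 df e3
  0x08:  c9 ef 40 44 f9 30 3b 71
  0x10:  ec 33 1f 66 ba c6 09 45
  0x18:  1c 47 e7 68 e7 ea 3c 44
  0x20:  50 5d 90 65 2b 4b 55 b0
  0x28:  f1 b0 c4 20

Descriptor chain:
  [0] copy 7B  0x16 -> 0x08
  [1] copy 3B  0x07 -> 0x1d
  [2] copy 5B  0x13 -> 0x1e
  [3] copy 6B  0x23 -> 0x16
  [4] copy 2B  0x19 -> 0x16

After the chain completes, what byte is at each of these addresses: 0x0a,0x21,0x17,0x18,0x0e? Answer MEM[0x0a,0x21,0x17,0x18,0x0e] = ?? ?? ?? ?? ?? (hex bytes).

MEM[0x0a,0x21,0x17,0x18,0x0e] = 1c 09 b0 4b e7

  after D0: wrote 7B at 0x08 = 09451c47e768e7
  after D1: wrote 3B at 0x1d = e30945
  after D2: wrote 5B at 0x1e = 66bac60945
  after D3: wrote 6B at 0x16 = 652b4b55b0f1
  after D4: wrote 2B at 0x16 = 55b0
query mem[0x0a]=0x1c, mem[0x21]=0x09, mem[0x17]=0xb0, mem[0x18]=0x4b, mem[0x0e]=0xe7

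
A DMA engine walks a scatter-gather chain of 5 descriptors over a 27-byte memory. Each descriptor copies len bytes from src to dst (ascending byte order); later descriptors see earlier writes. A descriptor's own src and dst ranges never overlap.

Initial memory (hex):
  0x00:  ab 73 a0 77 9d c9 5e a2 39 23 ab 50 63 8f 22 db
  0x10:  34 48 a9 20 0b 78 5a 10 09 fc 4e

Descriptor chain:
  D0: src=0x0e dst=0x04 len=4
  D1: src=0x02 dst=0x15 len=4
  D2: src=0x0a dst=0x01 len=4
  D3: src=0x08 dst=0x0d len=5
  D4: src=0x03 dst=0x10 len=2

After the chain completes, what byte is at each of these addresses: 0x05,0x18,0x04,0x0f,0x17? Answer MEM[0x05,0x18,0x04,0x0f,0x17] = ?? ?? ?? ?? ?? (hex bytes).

MEM[0x05,0x18,0x04,0x0f,0x17] = db db 8f ab 22

[0] 0x0e->0x04 len=4 : 22 db 34 48
[1] 0x02->0x15 len=4 : a0 77 22 db
[2] 0x0a->0x01 len=4 : ab 50 63 8f
[3] 0x08->0x0d len=5 : 39 23 ab 50 63
[4] 0x03->0x10 len=2 : 63 8f
query mem[0x05]=0xdb, mem[0x18]=0xdb, mem[0x04]=0x8f, mem[0x0f]=0xab, mem[0x17]=0x22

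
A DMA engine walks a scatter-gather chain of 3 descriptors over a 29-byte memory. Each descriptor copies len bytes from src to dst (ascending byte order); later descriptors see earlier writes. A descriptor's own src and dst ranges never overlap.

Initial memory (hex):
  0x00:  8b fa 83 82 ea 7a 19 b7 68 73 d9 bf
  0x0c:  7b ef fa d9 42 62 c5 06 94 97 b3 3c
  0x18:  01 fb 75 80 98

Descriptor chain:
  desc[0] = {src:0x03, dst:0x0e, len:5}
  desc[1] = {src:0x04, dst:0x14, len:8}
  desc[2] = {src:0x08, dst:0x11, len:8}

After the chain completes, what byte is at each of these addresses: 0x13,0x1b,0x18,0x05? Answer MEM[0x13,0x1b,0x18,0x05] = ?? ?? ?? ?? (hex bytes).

D0: mem[0x0e..0x12] <- [82 ea 7a 19 b7]
D1: mem[0x14..0x1b] <- [ea 7a 19 b7 68 73 d9 bf]
D2: mem[0x11..0x18] <- [68 73 d9 bf 7b ef 82 ea]
query mem[0x13]=0xd9, mem[0x1b]=0xbf, mem[0x18]=0xea, mem[0x05]=0x7a

MEM[0x13,0x1b,0x18,0x05] = d9 bf ea 7a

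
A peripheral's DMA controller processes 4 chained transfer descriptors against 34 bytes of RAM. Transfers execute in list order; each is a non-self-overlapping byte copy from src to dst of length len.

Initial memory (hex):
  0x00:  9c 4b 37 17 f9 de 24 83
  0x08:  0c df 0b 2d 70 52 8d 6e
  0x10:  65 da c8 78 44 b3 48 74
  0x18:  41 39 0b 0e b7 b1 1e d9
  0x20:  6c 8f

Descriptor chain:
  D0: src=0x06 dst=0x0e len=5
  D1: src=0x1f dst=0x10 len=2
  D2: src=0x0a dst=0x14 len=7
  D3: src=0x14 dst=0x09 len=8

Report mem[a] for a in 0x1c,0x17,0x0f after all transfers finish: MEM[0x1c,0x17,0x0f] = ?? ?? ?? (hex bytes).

MEM[0x1c,0x17,0x0f] = b7 52 d9

D0: mem[0x0e..0x12] <- [24 83 0c df 0b]
D1: mem[0x10..0x11] <- [d9 6c]
D2: mem[0x14..0x1a] <- [0b 2d 70 52 24 83 d9]
D3: mem[0x09..0x10] <- [0b 2d 70 52 24 83 d9 0e]
query mem[0x1c]=0xb7, mem[0x17]=0x52, mem[0x0f]=0xd9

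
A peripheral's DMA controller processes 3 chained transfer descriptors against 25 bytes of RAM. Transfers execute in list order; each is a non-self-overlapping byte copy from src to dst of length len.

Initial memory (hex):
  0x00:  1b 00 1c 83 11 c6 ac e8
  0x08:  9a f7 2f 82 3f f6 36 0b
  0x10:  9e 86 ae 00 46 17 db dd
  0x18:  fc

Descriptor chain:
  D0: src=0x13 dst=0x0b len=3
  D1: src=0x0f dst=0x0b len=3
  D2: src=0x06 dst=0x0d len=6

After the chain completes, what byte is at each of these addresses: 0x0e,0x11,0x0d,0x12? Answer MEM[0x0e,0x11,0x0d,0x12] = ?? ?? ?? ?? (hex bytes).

D0: mem[0x0b..0x0d] <- [00 46 17]
D1: mem[0x0b..0x0d] <- [0b 9e 86]
D2: mem[0x0d..0x12] <- [ac e8 9a f7 2f 0b]
query mem[0x0e]=0xe8, mem[0x11]=0x2f, mem[0x0d]=0xac, mem[0x12]=0x0b

MEM[0x0e,0x11,0x0d,0x12] = e8 2f ac 0b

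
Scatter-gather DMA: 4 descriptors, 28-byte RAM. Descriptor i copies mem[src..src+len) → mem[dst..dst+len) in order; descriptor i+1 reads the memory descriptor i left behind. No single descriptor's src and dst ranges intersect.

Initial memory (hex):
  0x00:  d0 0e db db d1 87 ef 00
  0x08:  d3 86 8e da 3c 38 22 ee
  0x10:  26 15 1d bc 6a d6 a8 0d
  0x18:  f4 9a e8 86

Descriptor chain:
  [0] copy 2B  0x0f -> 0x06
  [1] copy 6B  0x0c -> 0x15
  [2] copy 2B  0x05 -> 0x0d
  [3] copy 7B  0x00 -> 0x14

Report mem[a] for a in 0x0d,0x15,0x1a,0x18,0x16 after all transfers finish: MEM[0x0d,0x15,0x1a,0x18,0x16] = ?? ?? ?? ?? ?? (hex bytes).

[0] 0x0f->0x06 len=2 : ee 26
[1] 0x0c->0x15 len=6 : 3c 38 22 ee 26 15
[2] 0x05->0x0d len=2 : 87 ee
[3] 0x00->0x14 len=7 : d0 0e db db d1 87 ee
query mem[0x0d]=0x87, mem[0x15]=0x0e, mem[0x1a]=0xee, mem[0x18]=0xd1, mem[0x16]=0xdb

MEM[0x0d,0x15,0x1a,0x18,0x16] = 87 0e ee d1 db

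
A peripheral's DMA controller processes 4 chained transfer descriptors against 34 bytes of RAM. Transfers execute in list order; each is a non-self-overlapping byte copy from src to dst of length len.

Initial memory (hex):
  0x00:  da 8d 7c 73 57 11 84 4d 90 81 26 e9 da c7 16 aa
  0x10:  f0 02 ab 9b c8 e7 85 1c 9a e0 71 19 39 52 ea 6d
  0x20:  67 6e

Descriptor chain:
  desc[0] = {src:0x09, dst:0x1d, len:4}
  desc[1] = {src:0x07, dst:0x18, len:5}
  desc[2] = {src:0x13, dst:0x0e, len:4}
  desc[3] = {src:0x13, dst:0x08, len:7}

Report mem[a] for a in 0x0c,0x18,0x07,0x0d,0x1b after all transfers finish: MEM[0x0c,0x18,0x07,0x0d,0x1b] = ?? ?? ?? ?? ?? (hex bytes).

D0: mem[0x1d..0x20] <- [81 26 e9 da]
D1: mem[0x18..0x1c] <- [4d 90 81 26 e9]
D2: mem[0x0e..0x11] <- [9b c8 e7 85]
D3: mem[0x08..0x0e] <- [9b c8 e7 85 1c 4d 90]
query mem[0x0c]=0x1c, mem[0x18]=0x4d, mem[0x07]=0x4d, mem[0x0d]=0x4d, mem[0x1b]=0x26

MEM[0x0c,0x18,0x07,0x0d,0x1b] = 1c 4d 4d 4d 26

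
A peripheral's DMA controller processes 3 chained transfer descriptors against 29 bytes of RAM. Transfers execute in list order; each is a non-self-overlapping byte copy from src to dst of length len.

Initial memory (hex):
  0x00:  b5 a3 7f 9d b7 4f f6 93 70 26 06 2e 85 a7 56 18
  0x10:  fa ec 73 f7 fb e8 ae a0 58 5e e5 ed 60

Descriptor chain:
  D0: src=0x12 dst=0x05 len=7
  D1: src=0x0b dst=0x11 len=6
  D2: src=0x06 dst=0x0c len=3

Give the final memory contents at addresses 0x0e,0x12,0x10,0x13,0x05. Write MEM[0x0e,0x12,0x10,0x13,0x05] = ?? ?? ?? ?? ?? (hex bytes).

MEM[0x0e,0x12,0x10,0x13,0x05] = e8 85 fa a7 73

[0] 0x12->0x05 len=7 : 73 f7 fb e8 ae a0 58
[1] 0x0b->0x11 len=6 : 58 85 a7 56 18 fa
[2] 0x06->0x0c len=3 : f7 fb e8
query mem[0x0e]=0xe8, mem[0x12]=0x85, mem[0x10]=0xfa, mem[0x13]=0xa7, mem[0x05]=0x73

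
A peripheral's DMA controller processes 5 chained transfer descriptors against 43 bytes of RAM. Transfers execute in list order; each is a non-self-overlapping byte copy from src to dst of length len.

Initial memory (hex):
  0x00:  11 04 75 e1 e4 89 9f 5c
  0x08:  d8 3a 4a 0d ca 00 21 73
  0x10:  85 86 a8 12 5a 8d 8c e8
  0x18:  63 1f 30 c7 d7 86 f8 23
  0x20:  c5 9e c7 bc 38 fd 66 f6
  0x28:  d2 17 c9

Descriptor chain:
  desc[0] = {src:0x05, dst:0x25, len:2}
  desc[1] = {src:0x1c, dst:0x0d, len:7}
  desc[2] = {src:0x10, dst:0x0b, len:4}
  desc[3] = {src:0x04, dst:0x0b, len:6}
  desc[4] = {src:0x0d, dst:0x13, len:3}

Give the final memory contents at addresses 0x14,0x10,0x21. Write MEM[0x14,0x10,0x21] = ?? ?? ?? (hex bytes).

MEM[0x14,0x10,0x21] = 5c 3a 9e

D0: mem[0x25..0x26] <- [89 9f]
D1: mem[0x0d..0x13] <- [d7 86 f8 23 c5 9e c7]
D2: mem[0x0b..0x0e] <- [23 c5 9e c7]
D3: mem[0x0b..0x10] <- [e4 89 9f 5c d8 3a]
D4: mem[0x13..0x15] <- [9f 5c d8]
query mem[0x14]=0x5c, mem[0x10]=0x3a, mem[0x21]=0x9e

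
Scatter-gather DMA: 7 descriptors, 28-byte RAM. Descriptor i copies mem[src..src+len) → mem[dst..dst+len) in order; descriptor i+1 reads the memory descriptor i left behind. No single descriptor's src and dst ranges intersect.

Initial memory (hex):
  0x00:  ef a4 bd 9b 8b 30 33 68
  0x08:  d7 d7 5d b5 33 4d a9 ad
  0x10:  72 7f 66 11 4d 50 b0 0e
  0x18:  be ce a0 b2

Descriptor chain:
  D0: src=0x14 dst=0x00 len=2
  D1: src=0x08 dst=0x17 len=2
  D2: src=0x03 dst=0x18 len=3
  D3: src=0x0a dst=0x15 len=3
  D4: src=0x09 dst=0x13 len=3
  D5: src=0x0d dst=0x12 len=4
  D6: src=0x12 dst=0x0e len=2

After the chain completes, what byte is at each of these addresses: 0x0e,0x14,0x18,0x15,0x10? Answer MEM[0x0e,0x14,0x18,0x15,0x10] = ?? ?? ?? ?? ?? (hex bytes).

MEM[0x0e,0x14,0x18,0x15,0x10] = 4d ad 9b 72 72

[0] 0x14->0x00 len=2 : 4d 50
[1] 0x08->0x17 len=2 : d7 d7
[2] 0x03->0x18 len=3 : 9b 8b 30
[3] 0x0a->0x15 len=3 : 5d b5 33
[4] 0x09->0x13 len=3 : d7 5d b5
[5] 0x0d->0x12 len=4 : 4d a9 ad 72
[6] 0x12->0x0e len=2 : 4d a9
query mem[0x0e]=0x4d, mem[0x14]=0xad, mem[0x18]=0x9b, mem[0x15]=0x72, mem[0x10]=0x72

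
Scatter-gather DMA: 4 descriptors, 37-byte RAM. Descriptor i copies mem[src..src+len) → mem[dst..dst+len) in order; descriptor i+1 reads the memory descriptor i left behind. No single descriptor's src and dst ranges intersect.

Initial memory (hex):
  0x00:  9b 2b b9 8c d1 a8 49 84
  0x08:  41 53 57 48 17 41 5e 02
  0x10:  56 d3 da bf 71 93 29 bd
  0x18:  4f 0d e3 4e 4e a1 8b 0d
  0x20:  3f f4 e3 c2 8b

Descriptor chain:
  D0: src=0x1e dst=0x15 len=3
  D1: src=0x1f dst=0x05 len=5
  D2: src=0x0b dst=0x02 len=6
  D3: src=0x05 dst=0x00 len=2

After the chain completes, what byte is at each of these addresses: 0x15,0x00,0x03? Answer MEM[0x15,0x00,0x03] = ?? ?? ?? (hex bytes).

  after D0: wrote 3B at 0x15 = 8b0d3f
  after D1: wrote 5B at 0x05 = 0d3ff4e3c2
  after D2: wrote 6B at 0x02 = 4817415e0256
  after D3: wrote 2B at 0x00 = 5e02
query mem[0x15]=0x8b, mem[0x00]=0x5e, mem[0x03]=0x17

MEM[0x15,0x00,0x03] = 8b 5e 17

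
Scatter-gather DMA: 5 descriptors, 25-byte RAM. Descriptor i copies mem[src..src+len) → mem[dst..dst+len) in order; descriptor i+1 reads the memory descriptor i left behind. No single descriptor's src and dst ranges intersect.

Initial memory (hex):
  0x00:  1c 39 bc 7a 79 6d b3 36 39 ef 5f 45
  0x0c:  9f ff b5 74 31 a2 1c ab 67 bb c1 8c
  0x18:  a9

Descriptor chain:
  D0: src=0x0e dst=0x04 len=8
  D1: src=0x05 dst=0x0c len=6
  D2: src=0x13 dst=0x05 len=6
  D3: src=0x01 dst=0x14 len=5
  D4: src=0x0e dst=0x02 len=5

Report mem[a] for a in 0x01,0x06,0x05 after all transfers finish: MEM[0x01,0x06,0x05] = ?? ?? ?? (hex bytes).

MEM[0x01,0x06,0x05] = 39 1c 67

[0] 0x0e->0x04 len=8 : b5 74 31 a2 1c ab 67 bb
[1] 0x05->0x0c len=6 : 74 31 a2 1c ab 67
[2] 0x13->0x05 len=6 : ab 67 bb c1 8c a9
[3] 0x01->0x14 len=5 : 39 bc 7a b5 ab
[4] 0x0e->0x02 len=5 : a2 1c ab 67 1c
query mem[0x01]=0x39, mem[0x06]=0x1c, mem[0x05]=0x67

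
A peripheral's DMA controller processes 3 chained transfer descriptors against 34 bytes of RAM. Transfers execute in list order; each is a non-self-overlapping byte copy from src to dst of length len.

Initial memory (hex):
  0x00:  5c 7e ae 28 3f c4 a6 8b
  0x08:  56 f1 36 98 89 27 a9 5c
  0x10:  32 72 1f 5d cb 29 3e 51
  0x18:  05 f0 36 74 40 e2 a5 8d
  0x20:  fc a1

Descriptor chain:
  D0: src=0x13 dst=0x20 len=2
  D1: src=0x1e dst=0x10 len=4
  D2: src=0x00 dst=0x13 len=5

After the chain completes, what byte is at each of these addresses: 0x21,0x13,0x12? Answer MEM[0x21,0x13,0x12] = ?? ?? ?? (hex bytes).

MEM[0x21,0x13,0x12] = cb 5c 5d

#0 dst[0x20+2] := {0x5d,0xcb}
#1 dst[0x10+4] := {0xa5,0x8d,0x5d,0xcb}
#2 dst[0x13+5] := {0x5c,0x7e,0xae,0x28,0x3f}
query mem[0x21]=0xcb, mem[0x13]=0x5c, mem[0x12]=0x5d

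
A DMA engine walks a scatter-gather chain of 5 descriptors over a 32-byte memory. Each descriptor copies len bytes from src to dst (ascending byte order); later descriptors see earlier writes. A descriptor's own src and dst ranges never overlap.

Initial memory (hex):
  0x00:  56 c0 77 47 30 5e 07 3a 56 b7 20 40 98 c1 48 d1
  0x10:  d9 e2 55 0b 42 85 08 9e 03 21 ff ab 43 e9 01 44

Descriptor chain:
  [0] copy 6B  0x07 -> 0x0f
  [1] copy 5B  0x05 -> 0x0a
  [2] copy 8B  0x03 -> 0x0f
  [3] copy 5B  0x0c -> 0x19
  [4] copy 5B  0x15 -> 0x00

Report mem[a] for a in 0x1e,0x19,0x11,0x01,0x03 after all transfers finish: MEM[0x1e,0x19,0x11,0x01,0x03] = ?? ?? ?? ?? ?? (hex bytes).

[0] 0x07->0x0f len=6 : 3a 56 b7 20 40 98
[1] 0x05->0x0a len=5 : 5e 07 3a 56 b7
[2] 0x03->0x0f len=8 : 47 30 5e 07 3a 56 b7 5e
[3] 0x0c->0x19 len=5 : 3a 56 b7 47 30
[4] 0x15->0x00 len=5 : b7 5e 9e 03 3a
query mem[0x1e]=0x01, mem[0x19]=0x3a, mem[0x11]=0x5e, mem[0x01]=0x5e, mem[0x03]=0x03

MEM[0x1e,0x19,0x11,0x01,0x03] = 01 3a 5e 5e 03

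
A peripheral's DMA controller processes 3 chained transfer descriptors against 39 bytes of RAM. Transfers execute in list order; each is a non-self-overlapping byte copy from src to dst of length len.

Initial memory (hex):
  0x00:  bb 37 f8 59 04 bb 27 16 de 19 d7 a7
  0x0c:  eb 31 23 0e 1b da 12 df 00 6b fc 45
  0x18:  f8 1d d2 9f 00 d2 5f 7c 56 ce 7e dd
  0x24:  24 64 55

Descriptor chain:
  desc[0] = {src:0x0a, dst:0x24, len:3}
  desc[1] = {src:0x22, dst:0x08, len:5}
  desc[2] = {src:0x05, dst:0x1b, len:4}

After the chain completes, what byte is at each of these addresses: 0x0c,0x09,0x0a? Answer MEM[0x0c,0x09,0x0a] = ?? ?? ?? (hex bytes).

[0] 0x0a->0x24 len=3 : d7 a7 eb
[1] 0x22->0x08 len=5 : 7e dd d7 a7 eb
[2] 0x05->0x1b len=4 : bb 27 16 7e
query mem[0x0c]=0xeb, mem[0x09]=0xdd, mem[0x0a]=0xd7

MEM[0x0c,0x09,0x0a] = eb dd d7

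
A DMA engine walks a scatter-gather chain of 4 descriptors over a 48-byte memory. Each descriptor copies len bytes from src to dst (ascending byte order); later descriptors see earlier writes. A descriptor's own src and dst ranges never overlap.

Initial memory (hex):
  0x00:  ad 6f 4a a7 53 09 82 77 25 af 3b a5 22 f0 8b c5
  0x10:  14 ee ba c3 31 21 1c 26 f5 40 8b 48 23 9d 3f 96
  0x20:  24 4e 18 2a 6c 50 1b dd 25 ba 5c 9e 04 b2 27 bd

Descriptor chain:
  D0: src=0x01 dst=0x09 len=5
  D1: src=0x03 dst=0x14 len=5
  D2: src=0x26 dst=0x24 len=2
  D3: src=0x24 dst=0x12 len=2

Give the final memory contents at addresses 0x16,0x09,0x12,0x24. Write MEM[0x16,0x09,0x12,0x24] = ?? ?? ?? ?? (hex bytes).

MEM[0x16,0x09,0x12,0x24] = 09 6f 1b 1b

[0] 0x01->0x09 len=5 : 6f 4a a7 53 09
[1] 0x03->0x14 len=5 : a7 53 09 82 77
[2] 0x26->0x24 len=2 : 1b dd
[3] 0x24->0x12 len=2 : 1b dd
query mem[0x16]=0x09, mem[0x09]=0x6f, mem[0x12]=0x1b, mem[0x24]=0x1b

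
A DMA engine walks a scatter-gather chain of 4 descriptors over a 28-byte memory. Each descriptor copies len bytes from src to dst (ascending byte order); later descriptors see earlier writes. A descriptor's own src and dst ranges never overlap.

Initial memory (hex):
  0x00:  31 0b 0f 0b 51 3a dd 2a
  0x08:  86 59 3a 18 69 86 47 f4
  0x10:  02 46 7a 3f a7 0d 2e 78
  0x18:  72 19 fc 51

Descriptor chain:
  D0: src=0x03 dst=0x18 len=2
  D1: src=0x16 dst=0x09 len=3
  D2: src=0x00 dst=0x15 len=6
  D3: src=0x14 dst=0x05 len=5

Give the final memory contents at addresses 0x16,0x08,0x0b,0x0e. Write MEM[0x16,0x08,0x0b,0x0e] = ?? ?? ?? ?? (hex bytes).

MEM[0x16,0x08,0x0b,0x0e] = 0b 0f 0b 47

D0: mem[0x18..0x19] <- [0b 51]
D1: mem[0x09..0x0b] <- [2e 78 0b]
D2: mem[0x15..0x1a] <- [31 0b 0f 0b 51 3a]
D3: mem[0x05..0x09] <- [a7 31 0b 0f 0b]
query mem[0x16]=0x0b, mem[0x08]=0x0f, mem[0x0b]=0x0b, mem[0x0e]=0x47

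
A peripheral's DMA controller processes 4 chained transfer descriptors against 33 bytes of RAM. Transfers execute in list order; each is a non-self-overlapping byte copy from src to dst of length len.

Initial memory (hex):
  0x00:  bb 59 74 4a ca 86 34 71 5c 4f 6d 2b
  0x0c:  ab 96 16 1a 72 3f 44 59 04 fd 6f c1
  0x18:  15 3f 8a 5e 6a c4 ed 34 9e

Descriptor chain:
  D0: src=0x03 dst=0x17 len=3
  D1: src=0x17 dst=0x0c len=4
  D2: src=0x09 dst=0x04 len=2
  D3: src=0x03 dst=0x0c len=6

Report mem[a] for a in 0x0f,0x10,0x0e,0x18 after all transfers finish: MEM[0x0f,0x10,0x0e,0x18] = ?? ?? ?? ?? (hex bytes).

MEM[0x0f,0x10,0x0e,0x18] = 34 71 6d ca

[0] 0x03->0x17 len=3 : 4a ca 86
[1] 0x17->0x0c len=4 : 4a ca 86 8a
[2] 0x09->0x04 len=2 : 4f 6d
[3] 0x03->0x0c len=6 : 4a 4f 6d 34 71 5c
query mem[0x0f]=0x34, mem[0x10]=0x71, mem[0x0e]=0x6d, mem[0x18]=0xca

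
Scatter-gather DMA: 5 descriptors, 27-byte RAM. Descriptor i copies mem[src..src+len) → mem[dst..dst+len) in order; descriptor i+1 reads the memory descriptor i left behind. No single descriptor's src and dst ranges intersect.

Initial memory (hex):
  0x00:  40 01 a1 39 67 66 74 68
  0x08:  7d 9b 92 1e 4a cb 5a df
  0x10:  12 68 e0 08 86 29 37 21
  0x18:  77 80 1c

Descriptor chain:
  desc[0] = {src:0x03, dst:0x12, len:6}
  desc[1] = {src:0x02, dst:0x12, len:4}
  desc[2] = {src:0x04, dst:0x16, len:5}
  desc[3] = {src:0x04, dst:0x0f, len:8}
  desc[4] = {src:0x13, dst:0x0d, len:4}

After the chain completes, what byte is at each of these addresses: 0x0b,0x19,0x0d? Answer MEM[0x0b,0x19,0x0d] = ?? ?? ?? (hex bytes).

#0 dst[0x12+6] := {0x39,0x67,0x66,0x74,0x68,0x7d}
#1 dst[0x12+4] := {0xa1,0x39,0x67,0x66}
#2 dst[0x16+5] := {0x67,0x66,0x74,0x68,0x7d}
#3 dst[0x0f+8] := {0x67,0x66,0x74,0x68,0x7d,0x9b,0x92,0x1e}
#4 dst[0x0d+4] := {0x7d,0x9b,0x92,0x1e}
query mem[0x0b]=0x1e, mem[0x19]=0x68, mem[0x0d]=0x7d

MEM[0x0b,0x19,0x0d] = 1e 68 7d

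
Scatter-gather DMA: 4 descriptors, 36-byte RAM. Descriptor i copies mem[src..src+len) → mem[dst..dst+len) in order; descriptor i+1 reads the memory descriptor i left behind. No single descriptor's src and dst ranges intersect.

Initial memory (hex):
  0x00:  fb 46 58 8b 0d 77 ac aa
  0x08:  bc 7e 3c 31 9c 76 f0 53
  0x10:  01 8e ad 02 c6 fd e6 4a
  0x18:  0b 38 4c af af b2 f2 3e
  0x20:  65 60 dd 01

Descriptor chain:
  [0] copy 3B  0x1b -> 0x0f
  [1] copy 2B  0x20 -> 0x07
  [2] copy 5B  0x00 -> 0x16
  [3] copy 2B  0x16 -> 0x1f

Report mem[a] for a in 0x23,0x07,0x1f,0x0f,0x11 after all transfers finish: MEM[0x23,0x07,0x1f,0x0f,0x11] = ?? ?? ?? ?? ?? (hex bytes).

MEM[0x23,0x07,0x1f,0x0f,0x11] = 01 65 fb af b2

D0: mem[0x0f..0x11] <- [af af b2]
D1: mem[0x07..0x08] <- [65 60]
D2: mem[0x16..0x1a] <- [fb 46 58 8b 0d]
D3: mem[0x1f..0x20] <- [fb 46]
query mem[0x23]=0x01, mem[0x07]=0x65, mem[0x1f]=0xfb, mem[0x0f]=0xaf, mem[0x11]=0xb2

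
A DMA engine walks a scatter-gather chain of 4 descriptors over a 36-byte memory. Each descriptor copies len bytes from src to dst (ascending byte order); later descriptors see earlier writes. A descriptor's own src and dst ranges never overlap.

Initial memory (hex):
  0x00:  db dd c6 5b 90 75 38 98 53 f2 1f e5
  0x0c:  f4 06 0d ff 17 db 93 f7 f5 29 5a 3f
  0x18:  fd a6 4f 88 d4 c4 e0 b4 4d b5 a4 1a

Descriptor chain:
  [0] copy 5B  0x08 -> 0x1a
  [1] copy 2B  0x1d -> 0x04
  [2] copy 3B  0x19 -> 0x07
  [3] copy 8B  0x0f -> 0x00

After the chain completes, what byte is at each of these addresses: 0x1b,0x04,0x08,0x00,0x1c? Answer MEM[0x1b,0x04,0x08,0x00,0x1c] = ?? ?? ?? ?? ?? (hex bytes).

MEM[0x1b,0x04,0x08,0x00,0x1c] = f2 f7 53 ff 1f

  after D0: wrote 5B at 0x1a = 53f21fe5f4
  after D1: wrote 2B at 0x04 = e5f4
  after D2: wrote 3B at 0x07 = a653f2
  after D3: wrote 8B at 0x00 = ff17db93f7f5295a
query mem[0x1b]=0xf2, mem[0x04]=0xf7, mem[0x08]=0x53, mem[0x00]=0xff, mem[0x1c]=0x1f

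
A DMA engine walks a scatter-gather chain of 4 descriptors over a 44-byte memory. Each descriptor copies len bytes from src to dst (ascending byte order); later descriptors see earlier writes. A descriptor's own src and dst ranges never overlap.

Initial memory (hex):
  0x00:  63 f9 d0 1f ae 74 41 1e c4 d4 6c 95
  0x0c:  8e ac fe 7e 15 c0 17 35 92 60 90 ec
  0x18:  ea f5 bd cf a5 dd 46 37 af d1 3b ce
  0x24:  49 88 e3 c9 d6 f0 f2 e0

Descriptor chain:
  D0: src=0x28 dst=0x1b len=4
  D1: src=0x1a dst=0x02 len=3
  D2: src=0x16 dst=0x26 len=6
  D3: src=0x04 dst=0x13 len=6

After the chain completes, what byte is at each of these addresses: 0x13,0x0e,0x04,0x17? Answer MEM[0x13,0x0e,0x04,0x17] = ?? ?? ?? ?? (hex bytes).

MEM[0x13,0x0e,0x04,0x17] = f0 fe f0 c4

  after D0: wrote 4B at 0x1b = d6f0f2e0
  after D1: wrote 3B at 0x02 = bdd6f0
  after D2: wrote 6B at 0x26 = 90eceaf5bdd6
  after D3: wrote 6B at 0x13 = f074411ec4d4
query mem[0x13]=0xf0, mem[0x0e]=0xfe, mem[0x04]=0xf0, mem[0x17]=0xc4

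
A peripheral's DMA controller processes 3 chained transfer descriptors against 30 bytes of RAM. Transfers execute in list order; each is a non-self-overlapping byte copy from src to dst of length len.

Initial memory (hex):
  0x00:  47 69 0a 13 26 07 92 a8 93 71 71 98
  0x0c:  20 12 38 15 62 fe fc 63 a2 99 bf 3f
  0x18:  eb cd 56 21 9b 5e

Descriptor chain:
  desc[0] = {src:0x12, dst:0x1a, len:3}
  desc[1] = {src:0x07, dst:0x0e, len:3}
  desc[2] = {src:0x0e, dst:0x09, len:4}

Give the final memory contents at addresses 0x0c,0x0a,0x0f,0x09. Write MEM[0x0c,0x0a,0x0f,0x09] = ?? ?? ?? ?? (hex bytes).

  after D0: wrote 3B at 0x1a = fc63a2
  after D1: wrote 3B at 0x0e = a89371
  after D2: wrote 4B at 0x09 = a89371fe
query mem[0x0c]=0xfe, mem[0x0a]=0x93, mem[0x0f]=0x93, mem[0x09]=0xa8

MEM[0x0c,0x0a,0x0f,0x09] = fe 93 93 a8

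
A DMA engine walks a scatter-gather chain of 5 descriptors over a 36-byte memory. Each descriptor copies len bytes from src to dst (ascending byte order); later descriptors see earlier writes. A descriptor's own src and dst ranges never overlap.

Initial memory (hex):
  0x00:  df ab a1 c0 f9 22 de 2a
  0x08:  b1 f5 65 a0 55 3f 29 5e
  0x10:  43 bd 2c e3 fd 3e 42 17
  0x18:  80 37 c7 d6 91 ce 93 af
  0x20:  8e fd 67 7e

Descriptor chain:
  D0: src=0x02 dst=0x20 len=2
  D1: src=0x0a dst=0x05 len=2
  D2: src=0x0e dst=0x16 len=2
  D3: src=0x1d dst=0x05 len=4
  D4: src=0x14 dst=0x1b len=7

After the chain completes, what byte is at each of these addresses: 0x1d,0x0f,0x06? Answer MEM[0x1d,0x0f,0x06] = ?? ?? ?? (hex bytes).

MEM[0x1d,0x0f,0x06] = 29 5e 93

D0: mem[0x20..0x21] <- [a1 c0]
D1: mem[0x05..0x06] <- [65 a0]
D2: mem[0x16..0x17] <- [29 5e]
D3: mem[0x05..0x08] <- [ce 93 af a1]
D4: mem[0x1b..0x21] <- [fd 3e 29 5e 80 37 c7]
query mem[0x1d]=0x29, mem[0x0f]=0x5e, mem[0x06]=0x93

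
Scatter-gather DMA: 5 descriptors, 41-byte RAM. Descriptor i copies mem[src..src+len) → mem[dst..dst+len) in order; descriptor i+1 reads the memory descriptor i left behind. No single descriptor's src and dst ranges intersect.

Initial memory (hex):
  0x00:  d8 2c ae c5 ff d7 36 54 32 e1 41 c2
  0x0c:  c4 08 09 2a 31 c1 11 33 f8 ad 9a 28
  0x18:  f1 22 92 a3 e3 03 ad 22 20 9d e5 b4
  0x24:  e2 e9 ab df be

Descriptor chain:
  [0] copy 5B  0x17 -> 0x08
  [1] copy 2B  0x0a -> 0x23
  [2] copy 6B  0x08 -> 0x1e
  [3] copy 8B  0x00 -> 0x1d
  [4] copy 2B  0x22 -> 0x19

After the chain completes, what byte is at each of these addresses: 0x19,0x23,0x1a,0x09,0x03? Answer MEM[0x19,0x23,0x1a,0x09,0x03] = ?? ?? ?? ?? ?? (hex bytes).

D0: mem[0x08..0x0c] <- [28 f1 22 92 a3]
D1: mem[0x23..0x24] <- [22 92]
D2: mem[0x1e..0x23] <- [28 f1 22 92 a3 08]
D3: mem[0x1d..0x24] <- [d8 2c ae c5 ff d7 36 54]
D4: mem[0x19..0x1a] <- [d7 36]
query mem[0x19]=0xd7, mem[0x23]=0x36, mem[0x1a]=0x36, mem[0x09]=0xf1, mem[0x03]=0xc5

MEM[0x19,0x23,0x1a,0x09,0x03] = d7 36 36 f1 c5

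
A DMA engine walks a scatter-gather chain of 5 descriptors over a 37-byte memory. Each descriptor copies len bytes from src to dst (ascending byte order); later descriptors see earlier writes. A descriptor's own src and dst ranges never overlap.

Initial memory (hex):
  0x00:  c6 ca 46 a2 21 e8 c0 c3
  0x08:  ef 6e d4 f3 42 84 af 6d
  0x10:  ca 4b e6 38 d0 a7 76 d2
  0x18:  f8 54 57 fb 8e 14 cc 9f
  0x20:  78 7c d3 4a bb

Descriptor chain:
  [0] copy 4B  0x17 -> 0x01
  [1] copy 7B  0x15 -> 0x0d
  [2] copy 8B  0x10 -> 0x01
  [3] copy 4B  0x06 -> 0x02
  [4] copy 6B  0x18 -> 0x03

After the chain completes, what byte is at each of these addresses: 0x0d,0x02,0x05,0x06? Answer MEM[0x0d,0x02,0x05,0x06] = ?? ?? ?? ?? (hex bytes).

MEM[0x0d,0x02,0x05,0x06] = a7 a7 57 fb

#0 dst[0x01+4] := {0xd2,0xf8,0x54,0x57}
#1 dst[0x0d+7] := {0xa7,0x76,0xd2,0xf8,0x54,0x57,0xfb}
#2 dst[0x01+8] := {0xf8,0x54,0x57,0xfb,0xd0,0xa7,0x76,0xd2}
#3 dst[0x02+4] := {0xa7,0x76,0xd2,0x6e}
#4 dst[0x03+6] := {0xf8,0x54,0x57,0xfb,0x8e,0x14}
query mem[0x0d]=0xa7, mem[0x02]=0xa7, mem[0x05]=0x57, mem[0x06]=0xfb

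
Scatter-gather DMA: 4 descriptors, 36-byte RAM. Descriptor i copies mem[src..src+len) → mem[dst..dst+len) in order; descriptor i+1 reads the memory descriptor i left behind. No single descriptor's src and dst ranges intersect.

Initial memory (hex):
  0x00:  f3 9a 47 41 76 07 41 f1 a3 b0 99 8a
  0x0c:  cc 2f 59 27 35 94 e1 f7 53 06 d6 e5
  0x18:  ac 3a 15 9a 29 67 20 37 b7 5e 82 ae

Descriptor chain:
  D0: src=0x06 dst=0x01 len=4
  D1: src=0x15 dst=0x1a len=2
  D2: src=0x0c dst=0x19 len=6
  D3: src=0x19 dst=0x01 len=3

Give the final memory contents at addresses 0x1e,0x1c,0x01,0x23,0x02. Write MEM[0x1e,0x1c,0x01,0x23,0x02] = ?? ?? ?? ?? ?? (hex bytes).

#0 dst[0x01+4] := {0x41,0xf1,0xa3,0xb0}
#1 dst[0x1a+2] := {0x06,0xd6}
#2 dst[0x19+6] := {0xcc,0x2f,0x59,0x27,0x35,0x94}
#3 dst[0x01+3] := {0xcc,0x2f,0x59}
query mem[0x1e]=0x94, mem[0x1c]=0x27, mem[0x01]=0xcc, mem[0x23]=0xae, mem[0x02]=0x2f

MEM[0x1e,0x1c,0x01,0x23,0x02] = 94 27 cc ae 2f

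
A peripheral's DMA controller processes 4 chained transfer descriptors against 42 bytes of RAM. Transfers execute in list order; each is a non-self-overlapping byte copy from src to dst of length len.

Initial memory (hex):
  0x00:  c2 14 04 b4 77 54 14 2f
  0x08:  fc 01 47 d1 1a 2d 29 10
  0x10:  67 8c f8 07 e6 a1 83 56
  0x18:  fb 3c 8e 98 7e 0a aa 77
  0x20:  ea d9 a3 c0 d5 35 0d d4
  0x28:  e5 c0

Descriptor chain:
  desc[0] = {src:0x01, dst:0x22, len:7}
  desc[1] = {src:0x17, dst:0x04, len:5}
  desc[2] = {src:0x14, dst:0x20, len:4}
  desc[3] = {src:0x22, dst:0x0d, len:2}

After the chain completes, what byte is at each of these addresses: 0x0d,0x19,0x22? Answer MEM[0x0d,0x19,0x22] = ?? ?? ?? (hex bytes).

MEM[0x0d,0x19,0x22] = 83 3c 83

  after D0: wrote 7B at 0x22 = 1404b47754142f
  after D1: wrote 5B at 0x04 = 56fb3c8e98
  after D2: wrote 4B at 0x20 = e6a18356
  after D3: wrote 2B at 0x0d = 8356
query mem[0x0d]=0x83, mem[0x19]=0x3c, mem[0x22]=0x83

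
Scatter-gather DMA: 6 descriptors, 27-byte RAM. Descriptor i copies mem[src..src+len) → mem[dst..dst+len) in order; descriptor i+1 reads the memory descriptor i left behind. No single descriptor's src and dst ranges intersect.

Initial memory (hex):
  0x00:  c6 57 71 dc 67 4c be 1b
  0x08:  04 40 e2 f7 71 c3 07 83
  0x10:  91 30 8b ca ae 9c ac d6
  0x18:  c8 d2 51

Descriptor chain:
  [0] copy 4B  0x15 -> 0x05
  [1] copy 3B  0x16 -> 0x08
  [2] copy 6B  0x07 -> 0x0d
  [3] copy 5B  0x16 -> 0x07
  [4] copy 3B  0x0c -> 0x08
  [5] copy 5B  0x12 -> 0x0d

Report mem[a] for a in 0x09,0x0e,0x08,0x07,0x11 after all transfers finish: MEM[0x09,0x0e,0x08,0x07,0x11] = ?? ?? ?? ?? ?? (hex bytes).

MEM[0x09,0x0e,0x08,0x07,0x11] = d6 ca 71 ac ac

[0] 0x15->0x05 len=4 : 9c ac d6 c8
[1] 0x16->0x08 len=3 : ac d6 c8
[2] 0x07->0x0d len=6 : d6 ac d6 c8 f7 71
[3] 0x16->0x07 len=5 : ac d6 c8 d2 51
[4] 0x0c->0x08 len=3 : 71 d6 ac
[5] 0x12->0x0d len=5 : 71 ca ae 9c ac
query mem[0x09]=0xd6, mem[0x0e]=0xca, mem[0x08]=0x71, mem[0x07]=0xac, mem[0x11]=0xac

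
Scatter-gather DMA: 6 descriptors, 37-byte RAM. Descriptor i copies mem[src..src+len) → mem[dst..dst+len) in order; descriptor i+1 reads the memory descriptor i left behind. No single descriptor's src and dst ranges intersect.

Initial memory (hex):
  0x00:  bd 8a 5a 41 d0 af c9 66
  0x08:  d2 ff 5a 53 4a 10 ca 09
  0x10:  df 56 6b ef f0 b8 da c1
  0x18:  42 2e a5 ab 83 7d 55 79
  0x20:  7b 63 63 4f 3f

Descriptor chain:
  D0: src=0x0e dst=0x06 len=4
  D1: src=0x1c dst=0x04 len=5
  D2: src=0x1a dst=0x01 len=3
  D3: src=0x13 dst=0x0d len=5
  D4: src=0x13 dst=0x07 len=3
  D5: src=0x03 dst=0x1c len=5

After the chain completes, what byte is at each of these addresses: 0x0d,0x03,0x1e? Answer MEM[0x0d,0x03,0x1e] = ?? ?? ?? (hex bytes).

#0 dst[0x06+4] := {0xca,0x09,0xdf,0x56}
#1 dst[0x04+5] := {0x83,0x7d,0x55,0x79,0x7b}
#2 dst[0x01+3] := {0xa5,0xab,0x83}
#3 dst[0x0d+5] := {0xef,0xf0,0xb8,0xda,0xc1}
#4 dst[0x07+3] := {0xef,0xf0,0xb8}
#5 dst[0x1c+5] := {0x83,0x83,0x7d,0x55,0xef}
query mem[0x0d]=0xef, mem[0x03]=0x83, mem[0x1e]=0x7d

MEM[0x0d,0x03,0x1e] = ef 83 7d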